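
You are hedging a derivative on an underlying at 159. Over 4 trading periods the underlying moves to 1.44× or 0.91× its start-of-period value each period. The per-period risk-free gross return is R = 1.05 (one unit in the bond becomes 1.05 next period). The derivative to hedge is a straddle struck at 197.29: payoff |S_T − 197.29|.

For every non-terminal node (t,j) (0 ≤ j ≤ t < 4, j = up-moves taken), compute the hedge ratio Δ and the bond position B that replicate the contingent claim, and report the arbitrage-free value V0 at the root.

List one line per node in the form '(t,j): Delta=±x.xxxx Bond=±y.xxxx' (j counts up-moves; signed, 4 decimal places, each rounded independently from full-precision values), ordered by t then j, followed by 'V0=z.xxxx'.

(0,0): Delta=0.2635 Bond=14.5142
(1,0): Delta=-0.0410 Bond=59.3051
(1,1): Delta=0.7996 Bond=-107.5131
(2,0): Delta=-0.4539 Bond=116.6354
(2,1): Delta=0.6858 Bond=-89.1752
(2,2): Delta=1.0000 Bond=-178.9478
(3,0): Delta=-1.0000 Bond=187.8952
(3,1): Delta=0.5074 Bond=-59.7966
(3,2): Delta=1.0000 Bond=-187.8952
(3,3): Delta=1.0000 Bond=-187.8952
V0=56.4118

No-arbitrage ⇒ martingale measure with p* = (R−d)/(u−d) = 0.2642.
At expiry t=4: V(4,0)=88.2558, V(4,1)=24.7524, V(4,2)=75.7366, V(4,3)=234.7520, V(4,4)=486.3809
Node (3,0) S=119.8178: V=(p*·24.7524+(1−p*)·88.2558)/1.05=68.0774; Δ=(24.7524−88.2558)/(172.5376−109.0342)=-1.0000; B=V−Δ·S=187.8952
Node (3,1) S=189.6018: V=(p*·75.7366+(1−p*)·24.7524)/1.05=36.3999; Δ=(75.7366−24.7524)/(273.0266−172.5376)=0.5074; B=V−Δ·S=-59.7966
Node (3,2) S=300.0292: V=(p*·234.7520+(1−p*)·75.7366)/1.05=112.1339; Δ=(234.7520−75.7366)/(432.0420−273.0266)=1.0000; B=V−Δ·S=-187.8952
Node (3,3) S=474.7715: V=(p*·486.3809+(1−p*)·234.7520)/1.05=286.8762; Δ=(486.3809−234.7520)/(683.6709−432.0420)=1.0000; B=V−Δ·S=-187.8952
Node (2,0) S=131.6679: V=(p*·36.3999+(1−p*)·68.0774)/1.05=56.8665; Δ=(36.3999−68.0774)/(189.6018−119.8178)=-0.4539; B=V−Δ·S=116.6354
Node (2,1) S=208.3536: V=(p*·112.1339+(1−p*)·36.3999)/1.05=53.7192; Δ=(112.1339−36.3999)/(300.0292−189.6018)=0.6858; B=V−Δ·S=-89.1752
Node (2,2) S=329.7024: V=(p*·286.8762+(1−p*)·112.1339)/1.05=150.7546; Δ=(286.8762−112.1339)/(474.7715−300.0292)=1.0000; B=V−Δ·S=-178.9478
Node (1,0) S=144.6900: V=(p*·53.7192+(1−p*)·56.8665)/1.05=53.3668; Δ=(53.7192−56.8665)/(208.3536−131.6679)=-0.0410; B=V−Δ·S=59.3051
Node (1,1) S=228.9600: V=(p*·150.7546+(1−p*)·53.7192)/1.05=75.5725; Δ=(150.7546−53.7192)/(329.7024−208.3536)=0.7996; B=V−Δ·S=-107.5131
Node (0,0) S=159.0000: V=(p*·75.5725+(1−p*)·53.3668)/1.05=56.4118; Δ=(75.5725−53.3668)/(228.9600−144.6900)=0.2635; B=V−Δ·S=14.5142
Self-financing check: at every node Δ·S+B equals the discounted successor values.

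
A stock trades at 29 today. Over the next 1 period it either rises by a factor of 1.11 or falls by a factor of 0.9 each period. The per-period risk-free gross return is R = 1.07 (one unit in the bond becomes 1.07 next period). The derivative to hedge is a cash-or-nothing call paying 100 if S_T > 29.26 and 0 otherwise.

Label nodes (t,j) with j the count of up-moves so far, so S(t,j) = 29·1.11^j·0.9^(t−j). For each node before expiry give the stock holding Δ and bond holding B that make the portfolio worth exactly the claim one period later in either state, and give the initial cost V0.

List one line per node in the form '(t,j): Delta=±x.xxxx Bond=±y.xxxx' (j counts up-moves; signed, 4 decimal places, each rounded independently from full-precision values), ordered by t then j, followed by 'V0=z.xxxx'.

Under the risk-neutral measure, an up-move has probability p* = (R−d)/(u−d) = 0.8095 and values discount at R = 1.07.
Terminal values V(1,·): V(1,0)=0.0000, V(1,1)=100.0000
Node (0,0) S=29.0000: V=(p*·100.0000+(1−p*)·0.0000)/1.07=75.6564; Δ=(100.0000−0.0000)/(32.1900−26.1000)=16.4204; B=V−Δ·S=-400.5340
Root portfolio cost Δ·29+B reproduces V0=75.6564.

(0,0): Delta=16.4204 Bond=-400.5340
V0=75.6564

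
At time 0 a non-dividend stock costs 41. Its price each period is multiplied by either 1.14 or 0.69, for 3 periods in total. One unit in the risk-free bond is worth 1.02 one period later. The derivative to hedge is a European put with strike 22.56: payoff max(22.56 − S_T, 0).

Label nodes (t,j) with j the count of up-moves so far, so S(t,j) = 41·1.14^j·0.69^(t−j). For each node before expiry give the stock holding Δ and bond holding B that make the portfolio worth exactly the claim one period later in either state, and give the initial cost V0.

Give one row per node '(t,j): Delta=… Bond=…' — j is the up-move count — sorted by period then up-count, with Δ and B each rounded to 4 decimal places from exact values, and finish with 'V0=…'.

(0,0): Delta=-0.0388 Bond=1.7985
(1,0): Delta=-0.1977 Bond=6.3307
(1,1): Delta=-0.0038 Bond=0.1994
(2,0): Delta=-1.0000 Bond=22.1176
(2,1): Delta=-0.0212 Bond=0.7627
(2,2): Delta=0.0000 Bond=0.0000
V0=0.2077

Risk-neutral probability p* = (R−d)/(u−d) = (1.02−0.69)/(1.14−0.69) = 0.7333.
Terminal payoffs: V(3,0)=9.0911, V(3,1)=0.3071, V(3,2)=0.0000, V(3,3)=0.0000
  t=2,j=0: stock 19.5201 → up 22.2529 (V=0.3071), down 13.4689 (V=9.0911). Price 2.5975; hedge Δ=-1.0000, bond B=22.1176.
  t=2,j=1: stock 32.2506 → up 36.7657 (V=0.0000), down 22.2529 (V=0.3071). Price 0.0803; hedge Δ=-0.0212, bond B=0.7627.
  t=2,j=2: stock 53.2836 → up 60.7433 (V=0.0000), down 36.7657 (V=0.0000). Price 0.0000; hedge Δ=0.0000, bond B=0.0000.
  t=1,j=0: stock 28.2900 → up 32.2506 (V=0.0803), down 19.5201 (V=2.5975). Price 0.7368; hedge Δ=-0.1977, bond B=6.3307.
  t=1,j=1: stock 46.7400 → up 53.2836 (V=0.0000), down 32.2506 (V=0.0803). Price 0.0210; hedge Δ=-0.0038, bond B=0.1994.
  t=0,j=0: stock 41.0000 → up 46.7400 (V=0.0210), down 28.2900 (V=0.7368). Price 0.2077; hedge Δ=-0.0388, bond B=1.7985.
The time-0 hedge costs 0.2077, which is the no-arbitrage price.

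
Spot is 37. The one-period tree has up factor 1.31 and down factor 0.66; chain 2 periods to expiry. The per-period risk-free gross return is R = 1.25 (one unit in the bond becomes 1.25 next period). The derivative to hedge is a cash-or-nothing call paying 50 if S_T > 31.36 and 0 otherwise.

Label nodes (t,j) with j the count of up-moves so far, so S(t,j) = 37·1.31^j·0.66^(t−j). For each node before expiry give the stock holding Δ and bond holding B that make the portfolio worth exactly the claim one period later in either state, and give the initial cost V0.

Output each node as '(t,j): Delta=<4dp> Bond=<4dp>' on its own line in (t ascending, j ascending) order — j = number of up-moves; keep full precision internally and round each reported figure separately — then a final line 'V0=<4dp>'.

Risk-neutral probability p* = (R−d)/(u−d) = (1.25−0.66)/(1.31−0.66) = 0.9077.
Terminal values V(2,·): V(2,0)=0.0000, V(2,1)=50.0000, V(2,2)=50.0000
(1,0): S=24.4200. Δ = (V_up−V_dn)/(S_up−S_dn) = (50.0000−0.0000)/(31.9902−16.1172) = 3.1500. V = [p*·50.0000 + (1−p*)·0.0000]/1.25 = 36.3077. B = V − Δ·S = -40.6154.
(1,1): S=48.4700. Δ = (V_up−V_dn)/(S_up−S_dn) = (50.0000−50.0000)/(63.4957−31.9902) = 0.0000. V = [p*·50.0000 + (1−p*)·50.0000]/1.25 = 40.0000. B = V − Δ·S = 40.0000.
(0,0): S=37.0000. Δ = (V_up−V_dn)/(S_up−S_dn) = (40.0000−36.3077)/(48.4700−24.4200) = 0.1535. V = [p*·40.0000 + (1−p*)·36.3077]/1.25 = 31.7273. B = V − Δ·S = 26.0469.
Self-financing check: at every node Δ·S+B equals the discounted successor values.

(0,0): Delta=0.1535 Bond=26.0469
(1,0): Delta=3.1500 Bond=-40.6154
(1,1): Delta=0.0000 Bond=40.0000
V0=31.7273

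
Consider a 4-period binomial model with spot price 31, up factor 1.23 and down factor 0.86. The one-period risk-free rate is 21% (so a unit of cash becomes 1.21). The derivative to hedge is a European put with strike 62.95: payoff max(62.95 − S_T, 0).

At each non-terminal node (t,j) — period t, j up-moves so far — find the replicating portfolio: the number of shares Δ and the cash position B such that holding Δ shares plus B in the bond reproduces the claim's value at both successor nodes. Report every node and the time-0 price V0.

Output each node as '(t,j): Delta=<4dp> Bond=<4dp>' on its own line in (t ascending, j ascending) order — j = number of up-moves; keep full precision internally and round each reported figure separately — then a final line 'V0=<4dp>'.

No-arbitrage ⇒ martingale measure with p* = (R−d)/(u−d) = 0.9459.
Payoff layer (t=4): V(4,0)=45.9927, V(4,1)=38.6972, V(4,2)=28.2628, V(4,3)=13.3393, V(4,4)=0.0000
  t=3,j=0: stock 19.7177 → up 24.2528 (V=38.6972), down 16.9573 (V=45.9927). Price 32.3071; hedge Δ=-1.0000, bond B=52.0248.
  t=3,j=1: stock 28.2009 → up 34.6872 (V=28.2628), down 24.2528 (V=38.6972). Price 23.8238; hedge Δ=-1.0000, bond B=52.0248.
  t=3,j=2: stock 40.3339 → up 49.6107 (V=13.3393), down 34.6872 (V=28.2628). Price 11.6909; hedge Δ=-1.0000, bond B=52.0248.
  t=3,j=3: stock 57.6869 → up 70.9549 (V=0.0000), down 49.6107 (V=13.3393). Price 0.5959; hedge Δ=-0.6250, bond B=36.6480.
  t=2,j=0: stock 22.9276 → up 28.2009 (V=23.8238), down 19.7177 (V=32.3071). Price 20.0681; hedge Δ=-1.0000, bond B=42.9957.
  t=2,j=1: stock 32.7918 → up 40.3339 (V=11.6909), down 28.2009 (V=23.8238). Price 10.2039; hedge Δ=-1.0000, bond B=42.9957.
  t=2,j=2: stock 46.8999 → up 57.6869 (V=0.5959), down 40.3339 (V=11.6909). Price 0.9881; hedge Δ=-0.6394, bond B=30.9745.
  t=1,j=0: stock 26.6600 → up 32.7918 (V=10.2039), down 22.9276 (V=20.0681). Price 8.8736; hedge Δ=-1.0000, bond B=35.5336.
  t=1,j=1: stock 38.1300 → up 46.8999 (V=0.9881), down 32.7918 (V=10.2039). Price 1.2283; hedge Δ=-0.6532, bond B=26.1358.
  t=0,j=0: stock 31.0000 → up 38.1300 (V=1.2283), down 26.6600 (V=8.8736). Price 1.3567; hedge Δ=-0.6665, bond B=22.0197.
Each (Δ,B) replicates both successor values, so the strategy is self-financing and V0 is arbitrage-free.

(0,0): Delta=-0.6665 Bond=22.0197
(1,0): Delta=-1.0000 Bond=35.5336
(1,1): Delta=-0.6532 Bond=26.1358
(2,0): Delta=-1.0000 Bond=42.9957
(2,1): Delta=-1.0000 Bond=42.9957
(2,2): Delta=-0.6394 Bond=30.9745
(3,0): Delta=-1.0000 Bond=52.0248
(3,1): Delta=-1.0000 Bond=52.0248
(3,2): Delta=-1.0000 Bond=52.0248
(3,3): Delta=-0.6250 Bond=36.6480
V0=1.3567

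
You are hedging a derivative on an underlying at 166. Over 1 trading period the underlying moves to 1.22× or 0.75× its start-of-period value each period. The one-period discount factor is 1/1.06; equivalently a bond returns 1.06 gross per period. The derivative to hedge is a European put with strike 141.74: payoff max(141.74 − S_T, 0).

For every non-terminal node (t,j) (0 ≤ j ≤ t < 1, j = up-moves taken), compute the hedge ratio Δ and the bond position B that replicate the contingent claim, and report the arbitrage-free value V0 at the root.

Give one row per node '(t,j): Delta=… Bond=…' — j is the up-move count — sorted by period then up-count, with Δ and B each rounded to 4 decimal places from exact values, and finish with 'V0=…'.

(0,0): Delta=-0.2210 Bond=42.2176
V0=5.5367

Risk-neutral probability p* = (R−d)/(u−d) = (1.06−0.75)/(1.22−0.75) = 0.6596.
Payoff layer (t=1): V(1,0)=17.2400, V(1,1)=0.0000
(0,0): S=166.0000. Δ = (V_up−V_dn)/(S_up−S_dn) = (0.0000−17.2400)/(202.5200−124.5000) = -0.2210. V = [p*·0.0000 + (1−p*)·17.2400]/1.06 = 5.5367. B = V − Δ·S = 42.2176.
Root portfolio cost Δ·166+B reproduces V0=5.5367.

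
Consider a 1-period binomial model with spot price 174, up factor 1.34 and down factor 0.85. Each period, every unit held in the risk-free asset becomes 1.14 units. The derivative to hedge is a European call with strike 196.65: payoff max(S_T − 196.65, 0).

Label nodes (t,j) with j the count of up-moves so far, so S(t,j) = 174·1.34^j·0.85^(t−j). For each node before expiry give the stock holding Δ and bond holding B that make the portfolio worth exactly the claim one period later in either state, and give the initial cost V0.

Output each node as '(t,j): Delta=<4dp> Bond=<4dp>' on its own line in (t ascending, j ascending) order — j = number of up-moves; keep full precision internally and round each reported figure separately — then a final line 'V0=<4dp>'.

(0,0): Delta=0.4282 Bond=-55.5559
V0=18.9544

Since d<R<u, set p* = (R−d)/(u−d) = 0.5918; price each node as the discounted p*-expectation of its children.
At expiry t=1: V(1,0)=0.0000, V(1,1)=36.5100
(0,0): S=174.0000. Δ = (V_up−V_dn)/(S_up−S_dn) = (36.5100−0.0000)/(233.1600−147.9000) = 0.4282. V = [p*·36.5100 + (1−p*)·0.0000]/1.14 = 18.9544. B = V − Δ·S = -55.5559.
Check: Δ(0,0)·S0 + B(0,0) = 18.9544 = V0.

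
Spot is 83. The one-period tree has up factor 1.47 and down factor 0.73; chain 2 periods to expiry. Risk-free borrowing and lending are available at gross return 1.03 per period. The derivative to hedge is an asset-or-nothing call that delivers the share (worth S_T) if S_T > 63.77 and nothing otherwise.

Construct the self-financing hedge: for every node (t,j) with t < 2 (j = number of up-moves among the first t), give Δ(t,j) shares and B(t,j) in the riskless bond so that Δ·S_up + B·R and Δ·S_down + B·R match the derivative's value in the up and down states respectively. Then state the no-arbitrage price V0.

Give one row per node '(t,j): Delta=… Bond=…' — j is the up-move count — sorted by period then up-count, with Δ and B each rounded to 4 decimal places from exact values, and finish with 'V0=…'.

The replicating-portfolio and risk-neutral prices coincide; use p* = (1.03−0.73)/(1.47−0.73) = 0.4054 for the latter.
Terminal values V(2,·): V(2,0)=0.0000, V(2,1)=89.0673, V(2,2)=179.3547
Node (1,0) S=60.5900: V=(p*·89.0673+(1−p*)·0.0000)/1.03=35.0567; Δ=(89.0673−0.0000)/(89.0673−44.2307)=1.9865; B=V−Δ·S=-85.3046
Node (1,1) S=122.0100: V=(p*·179.3547+(1−p*)·89.0673)/1.03=122.0100; Δ=(179.3547−89.0673)/(179.3547−89.0673)=1.0000; B=V−Δ·S=0.0000
Node (0,0) S=83.0000: V=(p*·122.0100+(1−p*)·35.0567)/1.03=68.2602; Δ=(122.0100−35.0567)/(122.0100−60.5900)=1.4157; B=V−Δ·S=-49.2443
Self-financing check: at every node Δ·S+B equals the discounted successor values.

(0,0): Delta=1.4157 Bond=-49.2443
(1,0): Delta=1.9865 Bond=-85.3046
(1,1): Delta=1.0000 Bond=0.0000
V0=68.2602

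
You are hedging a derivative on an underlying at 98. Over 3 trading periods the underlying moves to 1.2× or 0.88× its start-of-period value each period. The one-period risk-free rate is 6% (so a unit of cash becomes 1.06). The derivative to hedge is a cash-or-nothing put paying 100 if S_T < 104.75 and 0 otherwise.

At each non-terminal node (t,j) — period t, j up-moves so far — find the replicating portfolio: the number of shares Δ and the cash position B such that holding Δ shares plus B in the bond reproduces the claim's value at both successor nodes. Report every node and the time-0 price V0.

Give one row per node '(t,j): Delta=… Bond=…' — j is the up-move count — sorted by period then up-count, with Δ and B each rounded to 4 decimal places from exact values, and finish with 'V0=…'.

(0,0): Delta=-1.3968 Bond=171.0396
(1,0): Delta=-1.9229 Bond=226.6710
(1,1): Delta=-1.0968 Bond=146.0150
(2,0): Delta=0.0000 Bond=94.3396
(2,1): Delta=-3.0197 Bond=353.7736
(2,2): Delta=0.0000 Bond=0.0000
V0=34.1505

Since d<R<u, set p* = (R−d)/(u−d) = 0.5625; price each node as the discounted p*-expectation of its children.
At expiry t=3: V(3,0)=100.0000, V(3,1)=100.0000, V(3,2)=0.0000, V(3,3)=0.0000
(2,0): S=75.8912. Δ = (V_up−V_dn)/(S_up−S_dn) = (100.0000−100.0000)/(91.0694−66.7843) = 0.0000. V = [p*·100.0000 + (1−p*)·100.0000]/1.06 = 94.3396. B = V − Δ·S = 94.3396.
(2,1): S=103.4880. Δ = (V_up−V_dn)/(S_up−S_dn) = (0.0000−100.0000)/(124.1856−91.0694) = -3.0197. V = [p*·0.0000 + (1−p*)·100.0000]/1.06 = 41.2736. B = V − Δ·S = 353.7736.
(2,2): S=141.1200. Δ = (V_up−V_dn)/(S_up−S_dn) = (0.0000−0.0000)/(169.3440−124.1856) = 0.0000. V = [p*·0.0000 + (1−p*)·0.0000]/1.06 = 0.0000. B = V − Δ·S = 0.0000.
(1,0): S=86.2400. Δ = (V_up−V_dn)/(S_up−S_dn) = (41.2736−94.3396)/(103.4880−75.8912) = -1.9229. V = [p*·41.2736 + (1−p*)·94.3396]/1.06 = 60.8396. B = V − Δ·S = 226.6710.
(1,1): S=117.6000. Δ = (V_up−V_dn)/(S_up−S_dn) = (0.0000−41.2736)/(141.1200−103.4880) = -1.0968. V = [p*·0.0000 + (1−p*)·41.2736]/1.06 = 17.0351. B = V − Δ·S = 146.0150.
(0,0): S=98.0000. Δ = (V_up−V_dn)/(S_up−S_dn) = (17.0351−60.8396)/(117.6000−86.2400) = -1.3968. V = [p*·17.0351 + (1−p*)·60.8396]/1.06 = 34.1505. B = V − Δ·S = 171.0396.
Self-financing check: at every node Δ·S+B equals the discounted successor values.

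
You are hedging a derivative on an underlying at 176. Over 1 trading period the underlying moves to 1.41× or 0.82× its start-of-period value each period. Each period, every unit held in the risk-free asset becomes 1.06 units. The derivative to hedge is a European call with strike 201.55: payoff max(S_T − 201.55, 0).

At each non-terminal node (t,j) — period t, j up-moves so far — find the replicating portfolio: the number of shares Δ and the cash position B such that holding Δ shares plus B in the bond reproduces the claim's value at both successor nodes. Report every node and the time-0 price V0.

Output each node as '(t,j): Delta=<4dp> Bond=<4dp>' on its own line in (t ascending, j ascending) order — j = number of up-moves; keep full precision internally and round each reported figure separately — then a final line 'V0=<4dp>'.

Under the risk-neutral measure, an up-move has probability p* = (R−d)/(u−d) = 0.4068 and values discount at R = 1.06.
Terminal values V(1,·): V(1,0)=0.0000, V(1,1)=46.6100
  t=0,j=0: stock 176.0000 → up 248.1600 (V=46.6100), down 144.3200 (V=0.0000). Price 17.8868; hedge Δ=0.4489, bond B=-61.1132.
Check: Δ(0,0)·S0 + B(0,0) = 17.8868 = V0.

(0,0): Delta=0.4489 Bond=-61.1132
V0=17.8868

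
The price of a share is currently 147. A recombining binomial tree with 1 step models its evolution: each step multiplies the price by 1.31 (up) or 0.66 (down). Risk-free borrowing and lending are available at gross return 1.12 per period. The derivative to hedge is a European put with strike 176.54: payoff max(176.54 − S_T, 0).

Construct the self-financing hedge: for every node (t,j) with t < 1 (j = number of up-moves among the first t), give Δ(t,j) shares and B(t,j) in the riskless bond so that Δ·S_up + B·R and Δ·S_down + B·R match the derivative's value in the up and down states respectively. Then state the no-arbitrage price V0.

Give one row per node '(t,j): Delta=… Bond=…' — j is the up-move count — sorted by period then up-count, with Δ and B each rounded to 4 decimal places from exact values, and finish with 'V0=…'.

(0,0): Delta=-0.8322 Bond=143.0923
V0=20.7538

Risk-neutral probability p* = (R−d)/(u−d) = (1.12−0.66)/(1.31−0.66) = 0.7077.
Terminal payoffs: V(1,0)=79.5200, V(1,1)=0.0000
(0,0): S=147.0000. Δ = (V_up−V_dn)/(S_up−S_dn) = (0.0000−79.5200)/(192.5700−97.0200) = -0.8322. V = [p*·0.0000 + (1−p*)·79.5200]/1.12 = 20.7538. B = V − Δ·S = 143.0923.
Each (Δ,B) replicates both successor values, so the strategy is self-financing and V0 is arbitrage-free.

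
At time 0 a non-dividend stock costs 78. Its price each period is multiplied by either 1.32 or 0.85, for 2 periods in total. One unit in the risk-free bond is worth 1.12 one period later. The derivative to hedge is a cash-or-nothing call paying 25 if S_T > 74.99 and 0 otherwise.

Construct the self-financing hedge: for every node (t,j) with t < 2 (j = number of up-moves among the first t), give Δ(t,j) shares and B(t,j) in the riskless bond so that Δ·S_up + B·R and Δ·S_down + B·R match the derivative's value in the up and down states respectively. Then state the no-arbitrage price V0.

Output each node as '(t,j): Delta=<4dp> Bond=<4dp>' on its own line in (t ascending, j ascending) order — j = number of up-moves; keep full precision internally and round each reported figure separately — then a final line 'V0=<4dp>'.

(0,0): Delta=0.2591 Bond=-3.8885
(1,0): Delta=0.8023 Bond=-40.3685
(1,1): Delta=0.0000 Bond=22.3214
V0=16.3210

The replicating-portfolio and risk-neutral prices coincide; use p* = (1.12−0.85)/(1.32−0.85) = 0.5745 for the latter.
Terminal payoffs: V(2,0)=0.0000, V(2,1)=25.0000, V(2,2)=25.0000
  t=1,j=0: stock 66.3000 → up 87.5160 (V=25.0000), down 56.3550 (V=0.0000). Price 12.8229; hedge Δ=0.8023, bond B=-40.3685.
  t=1,j=1: stock 102.9600 → up 135.9072 (V=25.0000), down 87.5160 (V=25.0000). Price 22.3214; hedge Δ=0.0000, bond B=22.3214.
  t=0,j=0: stock 78.0000 → up 102.9600 (V=22.3214), down 66.3000 (V=12.8229). Price 16.3210; hedge Δ=0.2591, bond B=-3.8885.
Root portfolio cost Δ·78+B reproduces V0=16.3210.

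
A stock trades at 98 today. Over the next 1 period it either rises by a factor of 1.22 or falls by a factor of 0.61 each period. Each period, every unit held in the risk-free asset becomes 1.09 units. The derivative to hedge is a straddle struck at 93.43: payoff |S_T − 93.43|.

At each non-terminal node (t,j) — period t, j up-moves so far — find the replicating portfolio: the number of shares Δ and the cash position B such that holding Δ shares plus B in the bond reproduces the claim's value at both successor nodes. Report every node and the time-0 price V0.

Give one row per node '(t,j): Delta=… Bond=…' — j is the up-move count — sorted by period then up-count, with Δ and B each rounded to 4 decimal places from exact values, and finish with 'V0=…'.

No-arbitrage ⇒ martingale measure with p* = (R−d)/(u−d) = 0.7869.
Payoff layer (t=1): V(1,0)=33.6500, V(1,1)=26.1300
  t=0,j=0: stock 98.0000 → up 119.5600 (V=26.1300), down 59.7800 (V=33.6500). Price 25.4428; hedge Δ=-0.1258, bond B=37.7706.
Root portfolio cost Δ·98+B reproduces V0=25.4428.

(0,0): Delta=-0.1258 Bond=37.7706
V0=25.4428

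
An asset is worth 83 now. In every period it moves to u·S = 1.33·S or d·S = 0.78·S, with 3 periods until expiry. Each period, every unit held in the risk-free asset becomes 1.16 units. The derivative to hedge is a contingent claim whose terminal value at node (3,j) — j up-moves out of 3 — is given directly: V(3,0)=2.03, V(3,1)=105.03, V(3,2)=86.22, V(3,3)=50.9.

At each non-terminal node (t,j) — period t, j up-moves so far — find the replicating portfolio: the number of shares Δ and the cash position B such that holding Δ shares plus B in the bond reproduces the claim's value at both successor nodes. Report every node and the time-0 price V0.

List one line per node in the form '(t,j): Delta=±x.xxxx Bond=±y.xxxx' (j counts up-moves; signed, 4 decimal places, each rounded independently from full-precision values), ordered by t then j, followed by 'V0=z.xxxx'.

(0,0): Delta=-0.2451 Bond=68.9089
(1,0): Delta=0.4561 Bond=34.5382
(1,1): Delta=-0.4290 Bond=100.2431
(2,0): Delta=3.7086 Bond=-124.1748
(2,1): Delta=-0.3972 Bond=113.5397
(2,2): Delta=-0.4374 Bond=117.5088
V0=48.5682

No-arbitrage ⇒ martingale measure with p* = (R−d)/(u−d) = 0.6909.
Terminal values V(3,·): V(3,0)=2.0300, V(3,1)=105.0300, V(3,2)=86.2200, V(3,3)=50.9000
(2,0): S=50.4972. Δ = (V_up−V_dn)/(S_up−S_dn) = (105.0300−2.0300)/(67.1613−39.3878) = 3.7086. V = [p*·105.0300 + (1−p*)·2.0300]/1.16 = 63.0980. B = V − Δ·S = -124.1748.
(2,1): S=86.1042. Δ = (V_up−V_dn)/(S_up−S_dn) = (86.2200−105.0300)/(114.5186−67.1613) = -0.3972. V = [p*·86.2200 + (1−p*)·105.0300]/1.16 = 79.3397. B = V − Δ·S = 113.5397.
(2,2): S=146.8187. Δ = (V_up−V_dn)/(S_up−S_dn) = (50.9000−86.2200)/(195.2689−114.5186) = -0.4374. V = [p*·50.9000 + (1−p*)·86.2200]/1.16 = 53.2906. B = V − Δ·S = 117.5088.
(1,0): S=64.7400. Δ = (V_up−V_dn)/(S_up−S_dn) = (79.3397−63.0980)/(86.1042−50.4972) = 0.4561. V = [p*·79.3397 + (1−p*)·63.0980]/1.16 = 64.0685. B = V − Δ·S = 34.5382.
(1,1): S=110.3900. Δ = (V_up−V_dn)/(S_up−S_dn) = (53.2906−79.3397)/(146.8187−86.1042) = -0.4290. V = [p*·53.2906 + (1−p*)·79.3397]/1.16 = 52.8811. B = V − Δ·S = 100.2431.
(0,0): S=83.0000. Δ = (V_up−V_dn)/(S_up−S_dn) = (52.8811−64.0685)/(110.3900−64.7400) = -0.2451. V = [p*·52.8811 + (1−p*)·64.0685]/1.16 = 48.5682. B = V − Δ·S = 68.9089.
Self-financing check: at every node Δ·S+B equals the discounted successor values.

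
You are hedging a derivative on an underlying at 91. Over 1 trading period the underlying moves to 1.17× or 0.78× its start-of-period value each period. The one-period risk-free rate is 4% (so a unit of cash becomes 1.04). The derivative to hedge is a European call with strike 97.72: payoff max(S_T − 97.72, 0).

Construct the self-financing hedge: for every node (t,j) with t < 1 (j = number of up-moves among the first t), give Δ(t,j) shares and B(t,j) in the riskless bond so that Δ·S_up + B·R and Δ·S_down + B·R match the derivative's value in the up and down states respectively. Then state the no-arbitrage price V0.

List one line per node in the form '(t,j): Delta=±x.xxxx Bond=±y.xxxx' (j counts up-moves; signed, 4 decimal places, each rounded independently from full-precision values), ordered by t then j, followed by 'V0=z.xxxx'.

(0,0): Delta=0.2465 Bond=-16.8269
V0=5.6090

No-arbitrage ⇒ martingale measure with p* = (R−d)/(u−d) = 0.6667.
At expiry t=1: V(1,0)=0.0000, V(1,1)=8.7500
Node (0,0) S=91.0000: V=(p*·8.7500+(1−p*)·0.0000)/1.04=5.6090; Δ=(8.7500−0.0000)/(106.4700−70.9800)=0.2465; B=V−Δ·S=-16.8269
Check: Δ(0,0)·S0 + B(0,0) = 5.6090 = V0.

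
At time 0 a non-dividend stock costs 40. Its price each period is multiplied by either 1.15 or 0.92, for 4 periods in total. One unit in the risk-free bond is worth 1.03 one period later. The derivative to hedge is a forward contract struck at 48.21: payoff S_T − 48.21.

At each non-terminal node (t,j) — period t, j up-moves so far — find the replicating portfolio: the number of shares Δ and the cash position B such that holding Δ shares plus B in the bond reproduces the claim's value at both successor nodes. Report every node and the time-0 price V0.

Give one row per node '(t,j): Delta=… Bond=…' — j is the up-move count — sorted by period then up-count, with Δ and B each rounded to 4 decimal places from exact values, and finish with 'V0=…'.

No-arbitrage ⇒ martingale measure with p* = (R−d)/(u−d) = 0.4783.
Terminal payoffs: V(4,0)=-19.5543, V(4,1)=-12.3904, V(4,2)=-3.4354, V(4,3)=7.7582, V(4,4)=21.7502
(3,0): S=31.1475. Δ = (V_up−V_dn)/(S_up−S_dn) = (-12.3904−-19.5543)/(35.8196−28.6557) = 1.0000. V = [p*·-12.3904 + (1−p*)·-19.5543]/1.03 = -15.6583. B = V − Δ·S = -46.8058.
(3,1): S=38.9344. Δ = (V_up−V_dn)/(S_up−S_dn) = (-3.4354−-12.3904)/(44.7746−35.8196) = 1.0000. V = [p*·-3.4354 + (1−p*)·-12.3904]/1.03 = -7.8714. B = V − Δ·S = -46.8058.
(3,2): S=48.6680. Δ = (V_up−V_dn)/(S_up−S_dn) = (7.7582−-3.4354)/(55.9682−44.7746) = 1.0000. V = [p*·7.7582 + (1−p*)·-3.4354]/1.03 = 1.8622. B = V − Δ·S = -46.8058.
(3,3): S=60.8350. Δ = (V_up−V_dn)/(S_up−S_dn) = (21.7502−7.7582)/(69.9602−55.9682) = 1.0000. V = [p*·21.7502 + (1−p*)·7.7582]/1.03 = 14.0292. B = V − Δ·S = -46.8058.
(2,0): S=33.8560. Δ = (V_up−V_dn)/(S_up−S_dn) = (-7.8714−-15.6583)/(38.9344−31.1475) = 1.0000. V = [p*·-7.8714 + (1−p*)·-15.6583]/1.03 = -11.5865. B = V − Δ·S = -45.4425.
(2,1): S=42.3200. Δ = (V_up−V_dn)/(S_up−S_dn) = (1.8622−-7.8714)/(48.6680−38.9344) = 1.0000. V = [p*·1.8622 + (1−p*)·-7.8714]/1.03 = -3.1225. B = V − Δ·S = -45.4425.
(2,2): S=52.9000. Δ = (V_up−V_dn)/(S_up−S_dn) = (14.0292−1.8622)/(60.8350−48.6680) = 1.0000. V = [p*·14.0292 + (1−p*)·1.8622]/1.03 = 7.4575. B = V − Δ·S = -45.4425.
(1,0): S=36.8000. Δ = (V_up−V_dn)/(S_up−S_dn) = (-3.1225−-11.5865)/(42.3200−33.8560) = 1.0000. V = [p*·-3.1225 + (1−p*)·-11.5865]/1.03 = -7.3190. B = V − Δ·S = -44.1190.
(1,1): S=46.0000. Δ = (V_up−V_dn)/(S_up−S_dn) = (7.4575−-3.1225)/(52.9000−42.3200) = 1.0000. V = [p*·7.4575 + (1−p*)·-3.1225]/1.03 = 1.8810. B = V − Δ·S = -44.1190.
(0,0): S=40.0000. Δ = (V_up−V_dn)/(S_up−S_dn) = (1.8810−-7.3190)/(46.0000−36.8000) = 1.0000. V = [p*·1.8810 + (1−p*)·-7.3190]/1.03 = -2.8340. B = V − Δ·S = -42.8340.
Each (Δ,B) replicates both successor values, so the strategy is self-financing and V0 is arbitrage-free.

(0,0): Delta=1.0000 Bond=-42.8340
(1,0): Delta=1.0000 Bond=-44.1190
(1,1): Delta=1.0000 Bond=-44.1190
(2,0): Delta=1.0000 Bond=-45.4425
(2,1): Delta=1.0000 Bond=-45.4425
(2,2): Delta=1.0000 Bond=-45.4425
(3,0): Delta=1.0000 Bond=-46.8058
(3,1): Delta=1.0000 Bond=-46.8058
(3,2): Delta=1.0000 Bond=-46.8058
(3,3): Delta=1.0000 Bond=-46.8058
V0=-2.8340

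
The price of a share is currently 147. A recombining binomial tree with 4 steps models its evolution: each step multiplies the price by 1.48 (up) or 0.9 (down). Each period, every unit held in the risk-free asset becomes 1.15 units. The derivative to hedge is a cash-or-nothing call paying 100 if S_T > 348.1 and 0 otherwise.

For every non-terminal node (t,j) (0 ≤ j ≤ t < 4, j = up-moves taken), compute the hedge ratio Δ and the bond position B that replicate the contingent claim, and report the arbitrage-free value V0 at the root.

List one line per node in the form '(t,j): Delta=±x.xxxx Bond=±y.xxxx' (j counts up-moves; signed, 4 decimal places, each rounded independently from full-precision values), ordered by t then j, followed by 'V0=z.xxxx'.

(0,0): Delta=0.2446 Bond=-23.5568
(1,0): Delta=0.1831 Bond=-18.9559
(1,1): Delta=0.2939 Bond=-37.8276
(2,0): Delta=0.0000 Bond=0.0000
(2,1): Delta=0.3300 Bond=-50.5744
(2,2): Delta=0.2649 Bond=-34.1658
(3,0): Delta=0.0000 Bond=0.0000
(3,1): Delta=0.0000 Bond=0.0000
(3,2): Delta=0.5950 Bond=-134.9325
(3,3): Delta=0.0000 Bond=86.9565
V0=12.3941

No-arbitrage ⇒ martingale measure with p* = (R−d)/(u−d) = 0.4310.
Payoff layer (t=4): V(4,0)=0.0000, V(4,1)=0.0000, V(4,2)=0.0000, V(4,3)=100.0000, V(4,4)=100.0000
  t=3,j=0: stock 107.1630 → up 158.6012 (V=0.0000), down 96.4467 (V=0.0000). Price 0.0000; hedge Δ=0.0000, bond B=0.0000.
  t=3,j=1: stock 176.2236 → up 260.8109 (V=0.0000), down 158.6012 (V=0.0000). Price 0.0000; hedge Δ=0.0000, bond B=0.0000.
  t=3,j=2: stock 289.7899 → up 428.8891 (V=100.0000), down 260.8109 (V=0.0000). Price 37.4813; hedge Δ=0.5950, bond B=-134.9325.
  t=3,j=3: stock 476.5434 → up 705.2843 (V=100.0000), down 428.8891 (V=100.0000). Price 86.9565; hedge Δ=0.0000, bond B=86.9565.
  t=2,j=0: stock 119.0700 → up 176.2236 (V=0.0000), down 107.1630 (V=0.0000). Price 0.0000; hedge Δ=0.0000, bond B=0.0000.
  t=2,j=1: stock 195.8040 → up 289.7899 (V=37.4813), down 176.2236 (V=0.0000). Price 14.0484; hedge Δ=0.3300, bond B=-50.5744.
  t=2,j=2: stock 321.9888 → up 476.5434 (V=86.9565), down 289.7899 (V=37.4813). Price 51.1364; hedge Δ=0.2649, bond B=-34.1658.
  t=1,j=0: stock 132.3000 → up 195.8040 (V=14.0484), down 119.0700 (V=0.0000). Price 5.2655; hedge Δ=0.1831, bond B=-18.9559.
  t=1,j=1: stock 217.5600 → up 321.9888 (V=51.1364), down 195.8040 (V=14.0484). Price 26.1171; hedge Δ=0.2939, bond B=-37.8276.
  t=0,j=0: stock 147.0000 → up 217.5600 (V=26.1171), down 132.3000 (V=5.2655). Price 12.3941; hedge Δ=0.2446, bond B=-23.5568.
The time-0 hedge costs 12.3941, which is the no-arbitrage price.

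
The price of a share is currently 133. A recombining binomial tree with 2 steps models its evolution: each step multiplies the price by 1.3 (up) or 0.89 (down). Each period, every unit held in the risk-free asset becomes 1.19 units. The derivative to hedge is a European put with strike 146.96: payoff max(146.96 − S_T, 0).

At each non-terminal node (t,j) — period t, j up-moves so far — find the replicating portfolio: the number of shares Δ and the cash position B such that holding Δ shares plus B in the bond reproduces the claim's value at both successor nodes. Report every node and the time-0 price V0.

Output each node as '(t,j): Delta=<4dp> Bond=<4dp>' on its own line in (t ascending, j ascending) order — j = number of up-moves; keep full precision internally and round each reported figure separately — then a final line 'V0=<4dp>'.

Risk-neutral probability p* = (R−d)/(u−d) = (1.19−0.89)/(1.3−0.89) = 0.7317.
Payoff layer (t=2): V(2,0)=41.6107, V(2,1)=0.0000, V(2,2)=0.0000
Node (1,0) S=118.3700: V=(p*·0.0000+(1−p*)·41.6107)/1.19=9.3814; Δ=(0.0000−41.6107)/(153.8810−105.3493)=-0.8574; B=V−Δ·S=110.8709
Node (1,1) S=172.9000: V=(p*·0.0000+(1−p*)·0.0000)/1.19=0.0000; Δ=(0.0000−0.0000)/(224.7700−153.8810)=0.0000; B=V−Δ·S=0.0000
Node (0,0) S=133.0000: V=(p*·0.0000+(1−p*)·9.3814)/1.19=2.1151; Δ=(0.0000−9.3814)/(172.9000−118.3700)=-0.1720; B=V−Δ·S=24.9965
Check: Δ(0,0)·S0 + B(0,0) = 2.1151 = V0.

(0,0): Delta=-0.1720 Bond=24.9965
(1,0): Delta=-0.8574 Bond=110.8709
(1,1): Delta=0.0000 Bond=0.0000
V0=2.1151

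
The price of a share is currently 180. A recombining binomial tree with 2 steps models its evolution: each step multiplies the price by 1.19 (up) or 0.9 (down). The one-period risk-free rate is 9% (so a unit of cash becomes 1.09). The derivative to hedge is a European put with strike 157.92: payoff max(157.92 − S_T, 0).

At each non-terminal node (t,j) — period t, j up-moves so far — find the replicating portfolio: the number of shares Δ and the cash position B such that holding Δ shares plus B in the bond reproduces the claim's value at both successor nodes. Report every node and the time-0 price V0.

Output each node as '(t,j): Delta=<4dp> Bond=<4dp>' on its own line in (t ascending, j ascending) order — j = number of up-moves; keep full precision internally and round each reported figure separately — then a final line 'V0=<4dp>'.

Risk-neutral probability p* = (R−d)/(u−d) = (1.09−0.9)/(1.19−0.9) = 0.6552.
Terminal values V(2,·): V(2,0)=12.1200, V(2,1)=0.0000, V(2,2)=0.0000
  t=1,j=0: stock 162.0000 → up 192.7800 (V=0.0000), down 145.8000 (V=12.1200). Price 3.8342; hedge Δ=-0.2580, bond B=45.6273.
  t=1,j=1: stock 214.2000 → up 254.8980 (V=0.0000), down 192.7800 (V=0.0000). Price 0.0000; hedge Δ=0.0000, bond B=0.0000.
  t=0,j=0: stock 180.0000 → up 214.2000 (V=0.0000), down 162.0000 (V=3.8342). Price 1.2130; hedge Δ=-0.0735, bond B=14.4345.
Self-financing check: at every node Δ·S+B equals the discounted successor values.

(0,0): Delta=-0.0735 Bond=14.4345
(1,0): Delta=-0.2580 Bond=45.6273
(1,1): Delta=0.0000 Bond=0.0000
V0=1.2130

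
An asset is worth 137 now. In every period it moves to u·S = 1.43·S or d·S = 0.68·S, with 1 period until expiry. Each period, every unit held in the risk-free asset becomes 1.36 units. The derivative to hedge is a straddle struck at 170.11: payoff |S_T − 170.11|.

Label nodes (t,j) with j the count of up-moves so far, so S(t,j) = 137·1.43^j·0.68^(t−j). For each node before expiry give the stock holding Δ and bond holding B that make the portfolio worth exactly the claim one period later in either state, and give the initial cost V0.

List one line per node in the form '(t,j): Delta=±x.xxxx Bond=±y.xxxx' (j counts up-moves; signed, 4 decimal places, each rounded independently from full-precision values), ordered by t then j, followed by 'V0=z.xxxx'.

(0,0): Delta=-0.4978 Bond=90.6809
V0=22.4809

Risk-neutral probability p* = (R−d)/(u−d) = (1.36−0.68)/(1.43−0.68) = 0.9067.
Terminal values V(1,·): V(1,0)=76.9500, V(1,1)=25.8000
  t=0,j=0: stock 137.0000 → up 195.9100 (V=25.8000), down 93.1600 (V=76.9500). Price 22.4809; hedge Δ=-0.4978, bond B=90.6809.
Check: Δ(0,0)·S0 + B(0,0) = 22.4809 = V0.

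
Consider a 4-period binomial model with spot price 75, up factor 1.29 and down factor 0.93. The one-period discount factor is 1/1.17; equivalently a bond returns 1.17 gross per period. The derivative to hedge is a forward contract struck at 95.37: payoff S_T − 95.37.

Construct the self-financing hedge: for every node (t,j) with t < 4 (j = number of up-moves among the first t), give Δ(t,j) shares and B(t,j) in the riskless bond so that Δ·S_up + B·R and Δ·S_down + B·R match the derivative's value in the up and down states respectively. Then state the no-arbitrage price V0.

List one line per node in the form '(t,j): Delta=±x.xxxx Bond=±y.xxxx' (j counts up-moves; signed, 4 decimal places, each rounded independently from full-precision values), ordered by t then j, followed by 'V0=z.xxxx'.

The replicating-portfolio and risk-neutral prices coincide; use p* = (1.17−0.93)/(1.29−0.93) = 0.6667 for the latter.
Terminal payoffs: V(4,0)=-39.2661, V(4,1)=-17.5485, V(4,2)=12.5760, V(4,3)=54.3616, V(4,4)=112.3222
Node (3,0) S=60.3268: V=(p*·-17.5485+(1−p*)·-39.2661)/1.17=-21.1860; Δ=(-17.5485−-39.2661)/(77.8215−56.1039)=1.0000; B=V−Δ·S=-81.5128
Node (3,1) S=83.6791: V=(p*·12.5760+(1−p*)·-17.5485)/1.17=2.1663; Δ=(12.5760−-17.5485)/(107.9460−77.8215)=1.0000; B=V−Δ·S=-81.5128
Node (3,2) S=116.0710: V=(p*·54.3616+(1−p*)·12.5760)/1.17=34.5582; Δ=(54.3616−12.5760)/(149.7316−107.9460)=1.0000; B=V−Δ·S=-81.5128
Node (3,3) S=161.0017: V=(p*·112.3222+(1−p*)·54.3616)/1.17=79.4889; Δ=(112.3222−54.3616)/(207.6922−149.7316)=1.0000; B=V−Δ·S=-81.5128
Node (2,0) S=64.8675: V=(p*·2.1663+(1−p*)·-21.1860)/1.17=-4.8016; Δ=(2.1663−-21.1860)/(83.6791−60.3268)=1.0000; B=V−Δ·S=-69.6691
Node (2,1) S=89.9775: V=(p*·34.5582+(1−p*)·2.1663)/1.17=20.3084; Δ=(34.5582−2.1663)/(116.0710−83.6791)=1.0000; B=V−Δ·S=-69.6691
Node (2,2) S=124.8075: V=(p*·79.4889+(1−p*)·34.5582)/1.17=55.1384; Δ=(79.4889−34.5582)/(161.0017−116.0710)=1.0000; B=V−Δ·S=-69.6691
Node (1,0) S=69.7500: V=(p*·20.3084+(1−p*)·-4.8016)/1.17=10.2038; Δ=(20.3084−-4.8016)/(89.9775−64.8675)=1.0000; B=V−Δ·S=-59.5462
Node (1,1) S=96.7500: V=(p*·55.1384+(1−p*)·20.3084)/1.17=37.2038; Δ=(55.1384−20.3084)/(124.8075−89.9775)=1.0000; B=V−Δ·S=-59.5462
Node (0,0) S=75.0000: V=(p*·37.2038+(1−p*)·10.2038)/1.17=24.1058; Δ=(37.2038−10.2038)/(96.7500−69.7500)=1.0000; B=V−Δ·S=-50.8942
Root portfolio cost Δ·75+B reproduces V0=24.1058.

(0,0): Delta=1.0000 Bond=-50.8942
(1,0): Delta=1.0000 Bond=-59.5462
(1,1): Delta=1.0000 Bond=-59.5462
(2,0): Delta=1.0000 Bond=-69.6691
(2,1): Delta=1.0000 Bond=-69.6691
(2,2): Delta=1.0000 Bond=-69.6691
(3,0): Delta=1.0000 Bond=-81.5128
(3,1): Delta=1.0000 Bond=-81.5128
(3,2): Delta=1.0000 Bond=-81.5128
(3,3): Delta=1.0000 Bond=-81.5128
V0=24.1058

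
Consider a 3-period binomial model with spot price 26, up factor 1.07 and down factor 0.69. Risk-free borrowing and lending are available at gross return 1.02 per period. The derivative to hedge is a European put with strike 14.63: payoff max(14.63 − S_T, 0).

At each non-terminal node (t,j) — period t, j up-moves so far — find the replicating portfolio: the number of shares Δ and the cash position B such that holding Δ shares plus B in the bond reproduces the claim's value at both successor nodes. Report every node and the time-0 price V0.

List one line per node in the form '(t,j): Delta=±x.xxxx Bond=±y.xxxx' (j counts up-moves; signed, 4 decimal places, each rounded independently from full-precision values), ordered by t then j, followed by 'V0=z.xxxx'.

Under the risk-neutral measure, an up-move has probability p* = (R−d)/(u−d) = 0.8684 and values discount at R = 1.02.
Terminal payoffs: V(3,0)=6.0888, V(3,1)=1.3849, V(3,2)=0.0000, V(3,3)=0.0000
(2,0): S=12.3786. Δ = (V_up−V_dn)/(S_up−S_dn) = (1.3849−6.0888)/(13.2451−8.5412) = -1.0000. V = [p*·1.3849 + (1−p*)·6.0888]/1.02 = 1.9645. B = V − Δ·S = 14.3431.
(2,1): S=19.1958. Δ = (V_up−V_dn)/(S_up−S_dn) = (0.0000−1.3849)/(20.5395−13.2451) = -0.1899. V = [p*·0.0000 + (1−p*)·1.3849]/1.02 = 0.1787. B = V − Δ·S = 3.8231.
(2,2): S=29.7674. Δ = (V_up−V_dn)/(S_up−S_dn) = (0.0000−0.0000)/(31.8511−20.5395) = 0.0000. V = [p*·0.0000 + (1−p*)·0.0000]/1.02 = 0.0000. B = V − Δ·S = 0.0000.
(1,0): S=17.9400. Δ = (V_up−V_dn)/(S_up−S_dn) = (0.1787−1.9645)/(19.1958−12.3786) = -0.2620. V = [p*·0.1787 + (1−p*)·1.9645]/1.02 = 0.4055. B = V − Δ·S = 5.1052.
(1,1): S=27.8200. Δ = (V_up−V_dn)/(S_up−S_dn) = (0.0000−0.1787)/(29.7674−19.1958) = -0.0169. V = [p*·0.0000 + (1−p*)·0.1787]/1.02 = 0.0230. B = V − Δ·S = 0.4932.
(0,0): S=26.0000. Δ = (V_up−V_dn)/(S_up−S_dn) = (0.0230−0.4055)/(27.8200−17.9400) = -0.0387. V = [p*·0.0230 + (1−p*)·0.4055]/1.02 = 0.0719. B = V − Δ·S = 1.0785.
The time-0 hedge costs 0.0719, which is the no-arbitrage price.

(0,0): Delta=-0.0387 Bond=1.0785
(1,0): Delta=-0.2620 Bond=5.1052
(1,1): Delta=-0.0169 Bond=0.4932
(2,0): Delta=-1.0000 Bond=14.3431
(2,1): Delta=-0.1899 Bond=3.8231
(2,2): Delta=0.0000 Bond=0.0000
V0=0.0719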